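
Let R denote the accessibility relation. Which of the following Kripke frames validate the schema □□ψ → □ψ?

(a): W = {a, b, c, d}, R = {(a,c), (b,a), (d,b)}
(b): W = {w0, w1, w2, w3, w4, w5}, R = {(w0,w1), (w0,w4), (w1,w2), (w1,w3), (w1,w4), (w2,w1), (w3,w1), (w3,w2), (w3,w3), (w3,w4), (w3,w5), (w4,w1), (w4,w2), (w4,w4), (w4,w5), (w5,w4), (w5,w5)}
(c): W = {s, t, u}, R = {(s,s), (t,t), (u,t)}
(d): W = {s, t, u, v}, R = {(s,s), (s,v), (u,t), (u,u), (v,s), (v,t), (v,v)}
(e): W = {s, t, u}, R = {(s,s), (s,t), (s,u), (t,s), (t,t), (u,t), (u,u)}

The schema corresponds to density: ∀x ∀y (Rxy → ∃z (Rxz ∧ Rzy)).
(a): fails — Rdb but no z with Rdz and Rzb.
(b): fails — Rw2w1 but no z with Rw2z and Rzw1.
(c): condition met.
(d): condition met.
(e): condition met.

(c), (d), (e)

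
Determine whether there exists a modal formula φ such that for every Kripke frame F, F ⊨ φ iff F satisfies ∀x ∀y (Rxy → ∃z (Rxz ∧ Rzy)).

Yes — defined by □□p → □p

The condition is density. A defining modal formula is □□p → □p.
Suppose □□p→□p is valid. Take Rxy and set V(p)={w : xR²w}. Then □□p at x, so □p at x, so p at y, i.e. ∃z(Rxz∧Rzy).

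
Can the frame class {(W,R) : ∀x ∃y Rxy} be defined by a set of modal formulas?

Yes: it is seriality, defined by the D schema □r → ◇r.
Suppose □r→◇r is valid. At any x set V(r)=W. Then □r at x, so ◇r at x, so x has a successor.

Yes, by □r → ◇r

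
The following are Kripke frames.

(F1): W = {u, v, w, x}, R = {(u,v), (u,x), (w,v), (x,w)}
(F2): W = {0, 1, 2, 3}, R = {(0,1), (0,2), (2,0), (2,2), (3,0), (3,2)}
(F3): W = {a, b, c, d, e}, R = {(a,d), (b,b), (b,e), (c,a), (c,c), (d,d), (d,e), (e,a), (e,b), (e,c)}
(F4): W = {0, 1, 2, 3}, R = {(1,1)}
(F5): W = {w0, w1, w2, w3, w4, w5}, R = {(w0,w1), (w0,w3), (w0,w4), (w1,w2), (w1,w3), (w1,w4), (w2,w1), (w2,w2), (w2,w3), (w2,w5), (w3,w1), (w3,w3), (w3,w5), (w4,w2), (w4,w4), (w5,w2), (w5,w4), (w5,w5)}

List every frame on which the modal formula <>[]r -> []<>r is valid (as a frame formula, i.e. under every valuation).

Frame correspondent (Sahlqvist): forall x forall y forall z (Rxy & Rxz -> exists w (Ryw & Rzw)) — i.e. convergence.
(F1): fails — Ruv and Ruv but v and v have no common successor.
(F2): fails — R02 and R01 but 2 and 1 have no common successor.
(F3): fails — Rcc and Rca but c and a have no common successor.
(F4): holds.
(F5): fails — Rw0w4 and Rw0w3 but w4 and w3 have no common successor.

(F4)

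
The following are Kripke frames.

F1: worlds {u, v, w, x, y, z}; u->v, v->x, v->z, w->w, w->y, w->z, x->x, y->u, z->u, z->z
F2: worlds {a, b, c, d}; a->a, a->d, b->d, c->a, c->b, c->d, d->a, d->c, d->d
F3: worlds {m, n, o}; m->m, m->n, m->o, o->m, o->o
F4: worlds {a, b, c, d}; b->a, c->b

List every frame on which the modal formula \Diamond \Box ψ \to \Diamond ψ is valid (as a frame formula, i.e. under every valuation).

This is the axiom for a generalized confluence (Geach) condition; its first-order frame correspondent is \forall x \forall y (xRy \to \exists w (yRw \wedge xRw)).
F1: fails — uRv but no t with vRt and uRt.
F2: holds.
F3: fails — mRn but no w with nRw and mRw.
F4: fails — bRa but no w with aRw and bRw.

F2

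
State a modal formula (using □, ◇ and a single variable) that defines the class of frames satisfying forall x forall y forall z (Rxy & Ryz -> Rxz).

The condition is transitivity. The 4 schema □q → □□q defines it.
Suppose □q→□□q is valid. Take Rxy, Ryz and set V(q)={w : Rxw}. Then □q at x, so □□q at x, so □q at y, so q at z, i.e. Rxz.

□q → □□q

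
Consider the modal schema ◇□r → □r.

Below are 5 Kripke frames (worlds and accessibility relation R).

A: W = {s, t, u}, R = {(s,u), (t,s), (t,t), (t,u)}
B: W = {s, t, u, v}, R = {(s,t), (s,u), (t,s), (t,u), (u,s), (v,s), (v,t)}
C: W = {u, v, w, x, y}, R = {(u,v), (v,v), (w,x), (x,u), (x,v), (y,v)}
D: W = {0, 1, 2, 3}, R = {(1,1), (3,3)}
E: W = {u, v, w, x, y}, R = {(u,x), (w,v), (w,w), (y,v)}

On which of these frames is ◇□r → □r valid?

D

The schema corresponds to the Euclidean property: ∀x ∀y ∀z (Rxy ∧ Rxz → Ryz).
A: fails — Rsu and Rsu but not Ruu.
B: fails — Rsu and Rsu but not Ruu.
C: fails — Rwx and Rwx but not Rxx.
D: holds.
E: fails — Rux and Rux but not Rxx.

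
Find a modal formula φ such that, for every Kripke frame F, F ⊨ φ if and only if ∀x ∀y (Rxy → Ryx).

This is symmetry; the standard corresponding axiom is B: r → □◇r.
Suppose r→□◇r is valid. Take Rxy and set V(r)={x}. Then r at x, so □◇r at x, so ◇r at y, so some z with Ryz has r; z=x, i.e. Ryx.

r → □◇r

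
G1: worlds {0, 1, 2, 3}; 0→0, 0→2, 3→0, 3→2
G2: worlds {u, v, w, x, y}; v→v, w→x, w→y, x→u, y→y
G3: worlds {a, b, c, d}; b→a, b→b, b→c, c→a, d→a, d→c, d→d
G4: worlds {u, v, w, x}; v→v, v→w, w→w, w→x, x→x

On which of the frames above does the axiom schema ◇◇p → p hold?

Frame correspondent (Sahlqvist): ∀x ∀y (xR²y → ∃w (y = w ∧ x = w)) — i.e. a generalized confluence (Geach) condition.
G1: fails — 0R²2 but 2 ≠ 0.
G2: fails — wR²u but u ≠ w.
G3: fails — bR²a but a ≠ b.
G4: fails — vR²w but w ≠ v.
Valid on no frame.

none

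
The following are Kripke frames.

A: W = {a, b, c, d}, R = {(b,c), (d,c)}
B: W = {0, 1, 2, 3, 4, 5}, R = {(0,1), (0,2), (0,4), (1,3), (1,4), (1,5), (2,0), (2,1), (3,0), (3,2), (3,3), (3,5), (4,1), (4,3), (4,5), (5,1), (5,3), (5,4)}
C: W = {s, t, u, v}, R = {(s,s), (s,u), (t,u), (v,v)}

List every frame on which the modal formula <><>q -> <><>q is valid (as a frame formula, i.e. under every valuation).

The schema corresponds to a generalized confluence (Geach) condition: forall x forall y (x R^2 y -> exists w (y = w & x R^2 w)).
A: satisfies the condition.
B: satisfies the condition.
C: satisfies the condition.

A, B, C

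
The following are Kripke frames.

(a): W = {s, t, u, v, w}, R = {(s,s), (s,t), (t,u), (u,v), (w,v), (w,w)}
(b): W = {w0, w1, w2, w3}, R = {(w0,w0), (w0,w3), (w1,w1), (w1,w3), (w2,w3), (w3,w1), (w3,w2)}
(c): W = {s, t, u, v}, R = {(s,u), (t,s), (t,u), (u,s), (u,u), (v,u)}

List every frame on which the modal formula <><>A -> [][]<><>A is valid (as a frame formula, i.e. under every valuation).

(c)

Frame correspondent (Sahlqvist): forall x forall y forall z ((x R^2 y & x R^2 z) -> exists w (y = w & z R^2 w)) — i.e. a generalized confluence (Geach) condition.
(a): fails — sR²s, sR²t but no w* with s=w* and tR²w*.
(b): fails — w0R²w0, w0R²w1 but no w with w0=w and w1R²w.
(c): satisfies the condition.
Valid on: (c).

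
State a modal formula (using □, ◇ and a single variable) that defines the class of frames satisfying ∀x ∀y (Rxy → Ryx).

s → □◇s

A defining formula is s → □◇s (the B axiom).
Suppose s→□◇s is valid. Take Rxy and set V(s)={x}. Then s at x, so □◇s at x, so ◇s at y, so some z with Ryz has s; z=x, i.e. Ryx.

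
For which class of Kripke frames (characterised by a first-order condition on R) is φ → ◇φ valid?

reflexivity

This is frame-equivalent to □φ → φ (substitute ¬φ for φ and contrapose).
Suppose □φ→φ is valid. At any x set V(φ)={w : Rxw}. Then □φ holds at x, so φ holds at x, i.e. Rxx.
The converse is a direct semantic check.
Frame condition: ∀x Rxx.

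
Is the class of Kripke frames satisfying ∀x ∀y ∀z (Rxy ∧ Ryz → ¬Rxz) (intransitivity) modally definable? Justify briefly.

No

If a class were modally definable it would be closed under surjective bounded morphisms (Goldblatt–Thomason).
The 5-cycle (worlds s,t,u,v,w with s→t→u→v→w→s) is intransitive. Mapping every world to a single reflexive point • is a surjective bounded morphism; the reflexive point is not intransitive (R••∧R•• but R••).
So no modal formula (or set of formulas) defines exactly the intransitive frames.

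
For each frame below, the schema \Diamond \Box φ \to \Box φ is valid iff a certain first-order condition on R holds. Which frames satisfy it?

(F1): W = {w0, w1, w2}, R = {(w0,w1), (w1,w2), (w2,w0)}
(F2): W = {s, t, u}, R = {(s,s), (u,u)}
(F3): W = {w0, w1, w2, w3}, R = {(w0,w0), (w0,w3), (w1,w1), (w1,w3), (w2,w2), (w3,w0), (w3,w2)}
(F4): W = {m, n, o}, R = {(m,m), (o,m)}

(F2), (F4)

The schema corresponds to the Euclidean property: \forall x \forall y \forall z (Rxy \wedge Rxz \to Ryz).
(F1): fails — Rw0w1 and Rw0w1 but not Rw1w1.
(F2): holds.
(F3): fails — Rw0w3 and Rw0w3 but not Rw3w3.
(F4): holds.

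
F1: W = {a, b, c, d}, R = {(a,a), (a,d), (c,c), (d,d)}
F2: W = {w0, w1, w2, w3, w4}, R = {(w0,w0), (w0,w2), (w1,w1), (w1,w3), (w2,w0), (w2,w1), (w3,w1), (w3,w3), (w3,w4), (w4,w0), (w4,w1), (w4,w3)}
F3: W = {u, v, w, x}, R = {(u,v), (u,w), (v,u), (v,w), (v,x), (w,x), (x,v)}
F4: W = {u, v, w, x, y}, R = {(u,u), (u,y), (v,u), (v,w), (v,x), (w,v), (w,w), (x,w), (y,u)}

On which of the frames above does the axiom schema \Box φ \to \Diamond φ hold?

F2, F3, F4

The schema corresponds to seriality: \forall x \exists y Rxy.
F1: fails — world b has no successor.
F2: condition met.
F3: condition met.
F4: condition met.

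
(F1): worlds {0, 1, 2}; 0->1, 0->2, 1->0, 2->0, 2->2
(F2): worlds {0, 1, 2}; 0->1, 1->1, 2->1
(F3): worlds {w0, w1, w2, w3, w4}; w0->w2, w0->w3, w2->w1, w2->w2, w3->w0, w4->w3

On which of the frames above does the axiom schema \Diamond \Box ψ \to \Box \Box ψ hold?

The schema corresponds to a generalized confluence (Geach) condition: \forall x \forall y \forall z ((xRy \wedge x R^2 z) \to \exists w (yRw \wedge z = w)).
(F1): fails — 0R1, 0R²2 but no w with 1Rw and 2=w.
(F2): holds.
(F3): fails — w0Rw2, w0R²w0 but no w with w2Rw and w0=w.

(F2)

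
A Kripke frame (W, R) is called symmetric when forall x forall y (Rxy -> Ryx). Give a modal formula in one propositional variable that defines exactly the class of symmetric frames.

q → □◇q

The condition is symmetry. The B schema q → □◇q defines it.
Suppose q→□◇q is valid. Take Rxy and set V(q)={x}. Then q at x, so □◇q at x, so ◇q at y, so some z with Ryz has q; z=x, i.e. Ryx.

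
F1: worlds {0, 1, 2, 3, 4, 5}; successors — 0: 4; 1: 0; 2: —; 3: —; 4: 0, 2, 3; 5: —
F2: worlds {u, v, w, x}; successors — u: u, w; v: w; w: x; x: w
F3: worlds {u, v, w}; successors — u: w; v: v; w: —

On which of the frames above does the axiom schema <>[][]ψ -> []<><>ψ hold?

The schema corresponds to a generalized confluence (Geach) condition: forall x forall y forall z ((xRy & xRz) -> exists w (y R^2 w & z R^2 w)).
F1: fails — 4R0, 4R2 but no w with 0R²w and 2R²w.
F2: condition met.
F3: fails — uRw, uRw but no t with wR²t and wR²t.

F2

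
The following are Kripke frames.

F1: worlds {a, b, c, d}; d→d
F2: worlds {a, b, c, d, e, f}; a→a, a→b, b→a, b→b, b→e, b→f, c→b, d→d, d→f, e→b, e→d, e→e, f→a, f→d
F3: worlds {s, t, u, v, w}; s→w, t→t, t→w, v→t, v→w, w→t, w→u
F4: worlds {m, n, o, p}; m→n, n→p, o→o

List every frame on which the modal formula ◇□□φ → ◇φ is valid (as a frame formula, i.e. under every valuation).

F1, F2

Frame correspondent (Sahlqvist): ∀x ∀y (xRy → ∃w (yR²w ∧ xRw)) — i.e. a generalized confluence (Geach) condition.
F1: holds.
F2: holds.
F3: fails — wRu but no w* with uR²w* and wRw*.
F4: fails — mRn but no w with nR²w and mRw.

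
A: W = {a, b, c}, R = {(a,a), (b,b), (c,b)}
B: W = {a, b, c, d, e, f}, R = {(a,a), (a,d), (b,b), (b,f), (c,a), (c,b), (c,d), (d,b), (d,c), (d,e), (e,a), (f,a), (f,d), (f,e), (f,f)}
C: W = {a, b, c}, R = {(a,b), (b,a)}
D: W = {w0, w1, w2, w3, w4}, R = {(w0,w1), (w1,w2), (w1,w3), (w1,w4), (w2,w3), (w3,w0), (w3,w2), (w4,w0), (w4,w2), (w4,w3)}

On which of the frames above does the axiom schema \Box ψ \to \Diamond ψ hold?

A, B, D

Frame correspondent (Sahlqvist): \forall x \exists y Rxy — i.e. seriality.
A: satisfies the condition.
B: satisfies the condition.
C: fails — world c has no successor.
D: satisfies the condition.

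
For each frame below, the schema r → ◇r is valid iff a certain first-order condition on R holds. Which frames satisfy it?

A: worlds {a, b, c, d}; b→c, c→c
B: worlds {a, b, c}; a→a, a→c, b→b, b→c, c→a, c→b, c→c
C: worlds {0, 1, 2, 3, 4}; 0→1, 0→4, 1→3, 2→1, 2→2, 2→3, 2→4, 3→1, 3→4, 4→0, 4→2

This is the axiom for a generalized confluence (Geach) condition; its first-order frame correspondent is ∀x ∃w (x = w ∧ xRw).
A: fails — at a but no w with a=w and aRw.
B: condition met.
C: fails — at 0 but no w with 0=w and 0Rw.
Valid on: B.

B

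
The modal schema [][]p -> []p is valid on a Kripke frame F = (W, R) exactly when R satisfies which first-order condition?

Suppose □□p→□p is valid. Take Rxy and set V(p)={w : xR²w}. Then □□p at x, so □p at x, so p at y, i.e. ∃z(Rxz∧Rzy).

density: forall x forall y (Rxy -> exists z (Rxz & Rzy))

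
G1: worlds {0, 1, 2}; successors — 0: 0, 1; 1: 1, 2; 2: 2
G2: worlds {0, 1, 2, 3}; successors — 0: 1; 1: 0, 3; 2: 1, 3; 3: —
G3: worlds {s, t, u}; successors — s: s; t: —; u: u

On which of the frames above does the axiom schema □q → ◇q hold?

The schema corresponds to seriality: ∀x ∃y Rxy.
G1: satisfies the condition.
G2: fails — world 3 has no successor.
G3: fails — world t has no successor.
Valid on: G1.

G1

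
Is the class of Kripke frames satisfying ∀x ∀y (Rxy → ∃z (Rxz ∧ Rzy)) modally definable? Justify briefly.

Yes — defined by □□p → □p

This is a Sahlqvist condition; the C4 axiom □□p → □p defines it.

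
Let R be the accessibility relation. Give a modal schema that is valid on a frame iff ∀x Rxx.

The condition is reflexivity. The T schema □s → s defines it.

□s → s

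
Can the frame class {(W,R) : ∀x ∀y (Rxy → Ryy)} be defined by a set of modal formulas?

This is a Sahlqvist condition; the T□ axiom □(□r → r) defines it.

Definable; □(□r → r) defines it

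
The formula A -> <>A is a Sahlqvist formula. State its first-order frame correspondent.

This is frame-equivalent to □A → A (substitute ¬A for A and contrapose).
Suppose □A→A is valid. At any x set V(A)={w : Rxw}. Then □A holds at x, so A holds at x, i.e. Rxx.

Reflexivity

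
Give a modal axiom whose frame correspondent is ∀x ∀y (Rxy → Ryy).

This is shift-reflexivity; the standard corresponding axiom is T□: □(□ψ → ψ).
Suppose □(□ψ→ψ) is valid. Take Rxy and set V(ψ)={w : Ryw}. Then at y, □ψ holds; since □(□ψ→ψ) at x, □ψ→ψ at y, so ψ at y, i.e. Ryy.

□(□ψ → ψ)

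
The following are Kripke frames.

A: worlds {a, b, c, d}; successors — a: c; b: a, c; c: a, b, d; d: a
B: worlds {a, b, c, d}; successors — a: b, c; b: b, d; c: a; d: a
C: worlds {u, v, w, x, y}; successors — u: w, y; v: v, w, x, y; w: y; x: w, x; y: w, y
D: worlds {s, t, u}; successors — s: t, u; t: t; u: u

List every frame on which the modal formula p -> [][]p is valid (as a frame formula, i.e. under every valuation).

none

This is the axiom for a generalized confluence (Geach) condition; its first-order frame correspondent is forall x forall z (x R^2 z -> exists w (x = w & z = w)).
A: fails — aR²b but a ≠ b.
B: fails — aR²b but a ≠ b.
C: fails — uR²w but u ≠ w.
D: fails — sR²t but s ≠ t.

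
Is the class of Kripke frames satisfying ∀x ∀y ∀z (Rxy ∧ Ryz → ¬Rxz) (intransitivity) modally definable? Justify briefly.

Modal frame validity is preserved under surjective bounded morphisms.
The 7-cycle (worlds s,t,u,v,w,x,y with s→t→u→v→w→x→y→s) is intransitive. Mapping every world to a single reflexive point • is a surjective bounded morphism; the reflexive point is not intransitive (R••∧R•• but R••).
Hence intransitivity is not modally definable.

No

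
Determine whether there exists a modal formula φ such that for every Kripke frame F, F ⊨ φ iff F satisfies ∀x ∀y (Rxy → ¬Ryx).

No

Modal frame validity is preserved under surjective bounded morphisms.
The 5-cycle (worlds w0,w1,w2,w3,w4 with w0→w1→w2→w3→w4→w0) is asymmetric. Mapping every world to a single reflexive point • is a surjective bounded morphism, and the reflexive point is not asymmetric (R•• but asymmetry requires ¬R••).
So the class is not modally definable.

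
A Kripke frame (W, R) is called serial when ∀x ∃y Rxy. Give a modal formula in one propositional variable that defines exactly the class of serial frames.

The condition is seriality. The D schema □p → ◇p defines it.
Suppose □p→◇p is valid. At any x set V(p)=W. Then □p at x, so ◇p at x, so x has a successor.

□p → ◇p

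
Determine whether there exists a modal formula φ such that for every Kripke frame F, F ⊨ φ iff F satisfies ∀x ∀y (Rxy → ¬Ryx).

Modal frame validity is preserved under surjective bounded morphisms.
The 4-cycle (worlds a,b,c,d with a→b→c→d→a) is asymmetric. Mapping every world to a single reflexive point • is a surjective bounded morphism, and the reflexive point is not asymmetric (R•• but asymmetry requires ¬R••).
So no modal formula (or set of formulas) defines exactly the asymmetric frames.

No — not modally definable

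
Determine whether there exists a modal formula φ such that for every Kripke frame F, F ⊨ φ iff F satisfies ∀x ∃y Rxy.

Yes — defined by □p → ◇p

This is a Sahlqvist condition; the D axiom □p → ◇p defines it.
Suppose □p→◇p is valid. At any x set V(p)=W. Then □p at x, so ◇p at x, so x has a successor.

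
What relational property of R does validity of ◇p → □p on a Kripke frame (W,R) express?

Suppose ◇p→□p is valid. Take Rxy, Rxz and set V(p)={y}. Then ◇p at x, so □p at x, so p at z, i.e. z=y.
Conversely, on a frame with partial functionality the schema holds at every world under every valuation.
So the correspondent is partial functionality.

partial functionality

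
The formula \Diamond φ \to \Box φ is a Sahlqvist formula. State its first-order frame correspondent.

Suppose ◇φ→□φ is valid. Take Rxy, Rxz and set V(φ)={y}. Then ◇φ at x, so □φ at x, so φ at z, i.e. z=y.

partial functionality: \forall x \forall y \forall z (Rxy \wedge Rxz \to y = z)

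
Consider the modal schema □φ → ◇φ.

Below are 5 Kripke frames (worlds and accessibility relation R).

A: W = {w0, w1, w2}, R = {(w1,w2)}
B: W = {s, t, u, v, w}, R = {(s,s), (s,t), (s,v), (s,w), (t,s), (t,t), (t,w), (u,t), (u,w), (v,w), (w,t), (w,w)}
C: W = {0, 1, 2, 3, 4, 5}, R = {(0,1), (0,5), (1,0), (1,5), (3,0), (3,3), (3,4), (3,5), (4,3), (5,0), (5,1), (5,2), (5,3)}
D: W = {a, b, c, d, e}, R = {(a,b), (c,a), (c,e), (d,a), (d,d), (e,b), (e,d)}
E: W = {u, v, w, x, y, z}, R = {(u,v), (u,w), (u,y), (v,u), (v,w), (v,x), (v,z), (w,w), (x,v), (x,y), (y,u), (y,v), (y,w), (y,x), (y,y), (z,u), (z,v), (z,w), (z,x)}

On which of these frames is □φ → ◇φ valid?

B, E

The schema corresponds to seriality: ∀x ∃y Rxy.
A: fails — world w0 has no successor.
B: ✓.
C: fails — world 2 has no successor.
D: fails — world b has no successor.
E: ✓.
Valid on: B, E.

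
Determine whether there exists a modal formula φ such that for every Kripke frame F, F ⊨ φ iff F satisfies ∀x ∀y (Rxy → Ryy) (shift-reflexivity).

Definable; □(□p → p) defines it

Yes: it is shift-reflexivity, defined by the T□ schema □(□p → p).
Suppose □(□p→p) is valid. Take Rxy and set V(p)={w : Ryw}. Then at y, □p holds; since □(□p→p) at x, □p→p at y, so p at y, i.e. Ryy.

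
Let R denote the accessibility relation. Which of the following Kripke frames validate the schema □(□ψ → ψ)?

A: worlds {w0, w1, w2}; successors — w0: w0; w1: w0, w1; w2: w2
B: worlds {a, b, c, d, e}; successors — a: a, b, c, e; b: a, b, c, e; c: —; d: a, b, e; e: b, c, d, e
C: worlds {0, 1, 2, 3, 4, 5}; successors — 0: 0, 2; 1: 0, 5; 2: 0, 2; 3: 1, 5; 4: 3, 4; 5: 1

A

The schema corresponds to shift-reflexivity: ∀x ∀y (Rxy → Ryy).
A: condition met.
B: fails — Rbc but not Rcc.
C: fails — R51 but not R11.
Valid on: A.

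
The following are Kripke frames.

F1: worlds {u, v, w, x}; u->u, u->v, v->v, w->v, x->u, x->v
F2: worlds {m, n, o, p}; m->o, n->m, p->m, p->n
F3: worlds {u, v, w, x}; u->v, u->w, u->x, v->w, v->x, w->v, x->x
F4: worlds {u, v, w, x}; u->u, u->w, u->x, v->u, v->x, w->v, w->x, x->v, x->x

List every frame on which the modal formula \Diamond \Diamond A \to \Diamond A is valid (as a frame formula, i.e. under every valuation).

F1

The schema corresponds to transitivity: \forall x \forall y \forall z (Rxy \wedge Ryz \to Rxz).
F1: condition met.
F2: fails — Rnm and Rmo but not Rno.
F3: fails — Rvw and Rwv but not Rvv.
F4: fails — Ruw and Rwv but not Ruv.
Valid on: F1.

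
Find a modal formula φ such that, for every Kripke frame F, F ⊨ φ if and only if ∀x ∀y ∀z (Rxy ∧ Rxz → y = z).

◇p → □p

The condition is partial functionality. The CD schema ◇p → □p defines it.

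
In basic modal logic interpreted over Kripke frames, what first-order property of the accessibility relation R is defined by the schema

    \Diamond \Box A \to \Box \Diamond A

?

This is the .2 axiom.
Its frame correspondent is convergence — \forall x \forall y \forall z (Rxy \wedge Rxz \to \exists w (Ryw \wedge Rzw)).

Convergence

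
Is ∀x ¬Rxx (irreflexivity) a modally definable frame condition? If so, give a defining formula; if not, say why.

No — not modally definable

Any modally definable frame class is closed under surjective bounded morphisms.
The 2-cycle (worlds 0,1 with 0→1→0) is irreflexive, and the map sending every world to a single reflexive point • is a surjective bounded morphism (forth: every edge maps to (•,•); back: every world has a successor). So any modal formula valid on the 2-cycle is also valid on the reflexive point, which is not irreflexive.
Hence irreflexivity is not modally definable.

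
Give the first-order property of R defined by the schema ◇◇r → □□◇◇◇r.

This is a Sahlqvist (Geach-type) schema ◇^2□^0r → □^2◇^3r.
First-order correspondent: ∀x ∀y ∀z ((xR²y ∧ xR²z) → ∃w (y = w ∧ zR³w)).

∀x ∀y ∀z ((xR²y ∧ xR²z) → ∃w (y = w ∧ zR³w))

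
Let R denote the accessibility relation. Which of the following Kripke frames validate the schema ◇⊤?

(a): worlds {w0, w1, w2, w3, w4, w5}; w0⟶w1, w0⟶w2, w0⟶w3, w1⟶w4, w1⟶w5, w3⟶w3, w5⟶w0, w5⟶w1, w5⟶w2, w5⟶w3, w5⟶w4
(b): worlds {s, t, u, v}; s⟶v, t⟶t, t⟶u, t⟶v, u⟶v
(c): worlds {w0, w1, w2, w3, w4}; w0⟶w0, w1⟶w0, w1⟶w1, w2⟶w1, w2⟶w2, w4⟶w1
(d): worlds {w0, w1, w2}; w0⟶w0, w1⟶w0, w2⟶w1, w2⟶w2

The schema corresponds to seriality: ∀x ∃y Rxy.
(a): fails — world w2 has no successor.
(b): fails — world v has no successor.
(c): fails — world w3 has no successor.
(d): ✓.
Valid on: (d).

(d)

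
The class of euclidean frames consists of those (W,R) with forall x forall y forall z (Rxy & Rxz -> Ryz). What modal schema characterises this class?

◇q → □◇q

The condition is the Euclidean property. The 5 schema ◇q → □◇q defines it.
Suppose ◇q→□◇q is valid. Take Rxy, Rxz and set V(q)={y}. Then ◇q at x, so □◇q at x, so ◇q at z, so some w with Rzw has q; w=y, i.e. Rzy. By symmetry of the argument, Ryz.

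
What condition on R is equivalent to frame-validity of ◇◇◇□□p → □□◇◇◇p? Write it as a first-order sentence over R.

∀x ∀y ∀z ((xR³y ∧ xR²z) → ∃w (yR²w ∧ zR³w))

This is a Sahlqvist (Geach-type) schema ◇^3□^2p → □^2◇^3p.
First-order correspondent: ∀x ∀y ∀z ((xR³y ∧ xR²z) → ∃w (yR²w ∧ zR³w)).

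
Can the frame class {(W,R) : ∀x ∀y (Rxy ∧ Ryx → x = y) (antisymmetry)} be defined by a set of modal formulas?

Any modally definable frame class is closed under surjective bounded morphisms.
The 4-cycle (worlds w0,w1,w2,w3 with w0→w1→w2→w3→w0) is antisymmetric. Sending even-indexed worlds to a and odd-indexed worlds to b is a surjective bounded morphism onto the two-world frame with a↔b, which is not antisymmetric.
So no modal formula (or set of formulas) defines exactly the antisymmetric frames.

No — not modally definable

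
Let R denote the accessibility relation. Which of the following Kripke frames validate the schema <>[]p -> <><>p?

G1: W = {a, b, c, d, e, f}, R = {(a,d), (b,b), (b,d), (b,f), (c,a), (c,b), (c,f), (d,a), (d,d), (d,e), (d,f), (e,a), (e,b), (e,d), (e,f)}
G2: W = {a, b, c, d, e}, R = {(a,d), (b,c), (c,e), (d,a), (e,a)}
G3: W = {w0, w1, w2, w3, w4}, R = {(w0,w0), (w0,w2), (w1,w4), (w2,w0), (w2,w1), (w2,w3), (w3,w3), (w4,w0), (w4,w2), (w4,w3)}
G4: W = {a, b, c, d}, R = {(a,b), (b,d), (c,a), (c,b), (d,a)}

G2, G3, G4

This is the axiom for a generalized confluence (Geach) condition; its first-order frame correspondent is forall x forall y (xRy -> exists w (yRw & x R^2 w)).
G1: fails — bRf but no w with fRw and bR²w.
G2: holds.
G3: holds.
G4: holds.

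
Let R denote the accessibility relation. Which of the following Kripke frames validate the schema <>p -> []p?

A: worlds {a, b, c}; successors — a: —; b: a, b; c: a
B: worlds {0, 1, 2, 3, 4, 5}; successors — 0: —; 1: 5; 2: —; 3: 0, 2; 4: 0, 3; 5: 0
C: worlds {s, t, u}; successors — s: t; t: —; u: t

Frame correspondent (Sahlqvist): forall x forall y forall z (Rxy & Rxz -> y = z) — i.e. partial functionality.
A: fails — b sees both a and b.
B: fails — 3 sees both 0 and 2.
C: holds.
Valid on: C.

C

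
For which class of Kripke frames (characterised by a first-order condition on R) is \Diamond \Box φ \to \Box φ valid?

This is frame-equivalent to ◇φ → □◇φ (substitute ¬φ for φ and contrapose).
Suppose ◇φ→□◇φ is valid. Take Rxy, Rxz and set V(φ)={y}. Then ◇φ at x, so □◇φ at x, so ◇φ at z, so some w with Rzw has φ; w=y, i.e. Rzy. By symmetry of the argument, Ryz.

the Euclidean property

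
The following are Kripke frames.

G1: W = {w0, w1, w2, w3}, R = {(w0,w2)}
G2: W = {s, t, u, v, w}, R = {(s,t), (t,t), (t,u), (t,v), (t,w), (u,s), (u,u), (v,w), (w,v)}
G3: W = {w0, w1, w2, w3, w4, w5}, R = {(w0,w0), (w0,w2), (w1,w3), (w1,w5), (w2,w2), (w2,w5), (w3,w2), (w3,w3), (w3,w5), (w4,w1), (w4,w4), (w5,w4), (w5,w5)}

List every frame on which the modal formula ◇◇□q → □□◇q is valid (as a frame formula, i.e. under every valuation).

G1

The schema corresponds to a generalized confluence (Geach) condition: ∀x ∀y ∀z ((xR²y ∧ xR²z) → ∃w (yRw ∧ zRw)).
G1: satisfies the condition.
G2: fails — sR²u, sR²v but no w* with uRw* and vRw*.
G3: fails — w0R²w0, w0R²w5 but no w with w0Rw and w5Rw.
Valid on: G1.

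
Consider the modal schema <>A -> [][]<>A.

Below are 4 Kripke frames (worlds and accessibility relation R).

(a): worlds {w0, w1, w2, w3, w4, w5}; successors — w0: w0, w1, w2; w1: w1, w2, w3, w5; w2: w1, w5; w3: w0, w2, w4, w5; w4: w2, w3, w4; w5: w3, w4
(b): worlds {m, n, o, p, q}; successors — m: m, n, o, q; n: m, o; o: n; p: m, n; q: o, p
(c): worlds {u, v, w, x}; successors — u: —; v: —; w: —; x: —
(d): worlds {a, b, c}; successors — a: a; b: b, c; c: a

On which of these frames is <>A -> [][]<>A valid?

This is the axiom for a generalized confluence (Geach) condition; its first-order frame correspondent is forall x forall y forall z ((xRy & x R^2 z) -> exists w (y = w & zRw)).
(a): fails — w0Rw0, w0R²w1 but no w with w0=w and w1Rw.
(b): fails — mRm, mR²o but no w with m=w and oRw.
(c): condition met.
(d): fails — bRb, bR²a but no w with b=w and aRw.

(c)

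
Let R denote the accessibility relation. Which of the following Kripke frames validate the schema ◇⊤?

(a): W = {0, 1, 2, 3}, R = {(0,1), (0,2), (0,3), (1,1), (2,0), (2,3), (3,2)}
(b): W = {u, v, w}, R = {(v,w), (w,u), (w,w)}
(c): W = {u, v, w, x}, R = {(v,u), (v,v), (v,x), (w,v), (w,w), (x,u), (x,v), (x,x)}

(a)

This is the axiom for seriality; its first-order frame correspondent is ∀x ∃y Rxy.
(a): condition met.
(b): fails — world u has no successor.
(c): fails — world u has no successor.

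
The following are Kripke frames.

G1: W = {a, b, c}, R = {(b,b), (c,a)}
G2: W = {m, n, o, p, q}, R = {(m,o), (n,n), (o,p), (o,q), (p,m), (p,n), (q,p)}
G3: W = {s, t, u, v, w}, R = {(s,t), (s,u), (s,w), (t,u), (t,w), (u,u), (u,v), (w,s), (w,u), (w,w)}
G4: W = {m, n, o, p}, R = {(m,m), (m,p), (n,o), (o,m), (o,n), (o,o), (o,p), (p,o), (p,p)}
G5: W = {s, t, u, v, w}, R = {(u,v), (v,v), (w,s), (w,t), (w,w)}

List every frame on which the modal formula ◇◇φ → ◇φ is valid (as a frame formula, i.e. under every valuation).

G1, G5

The schema corresponds to transitivity: ∀x ∀y ∀z (Rxy ∧ Ryz → Rxz).
G1: satisfies the condition.
G2: fails — Rop and Rpm but not Rom.
G3: fails — Rwu and Ruv but not Rwv.
G4: fails — Rno and Rom but not Rnm.
G5: satisfies the condition.
Valid on: G1, G5.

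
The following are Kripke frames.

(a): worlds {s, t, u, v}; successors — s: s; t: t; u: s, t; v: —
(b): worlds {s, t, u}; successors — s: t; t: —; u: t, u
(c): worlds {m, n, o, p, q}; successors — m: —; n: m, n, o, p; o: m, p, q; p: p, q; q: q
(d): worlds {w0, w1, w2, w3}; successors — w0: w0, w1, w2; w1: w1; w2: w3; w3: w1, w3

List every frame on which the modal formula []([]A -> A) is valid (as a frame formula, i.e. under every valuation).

(a)

Frame correspondent (Sahlqvist): forall x forall y (Rxy -> Ryy) — i.e. shift-reflexivity.
(a): ✓.
(b): fails — Rut but not Rtt.
(c): fails — Rom but not Rmm.
(d): fails — Rw0w2 but not Rw2w2.
Valid on: (a).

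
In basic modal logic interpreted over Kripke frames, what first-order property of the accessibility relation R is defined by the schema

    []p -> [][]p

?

Suppose □p→□□p is valid. Take Rxy, Ryz and set V(p)={w : Rxw}. Then □p at x, so □□p at x, so □p at y, so p at z, i.e. Rxz.
Conversely, on a frame with transitivity the schema holds at every world under every valuation.
So the correspondent is transitivity.

transitivity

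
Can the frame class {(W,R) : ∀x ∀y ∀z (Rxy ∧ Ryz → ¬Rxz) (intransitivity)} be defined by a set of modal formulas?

Modal frame validity is preserved under surjective bounded morphisms.
The 5-cycle (worlds w0,w1,w2,w3,w4 with w0→w1→w2→w3→w4→w0) is intransitive. Mapping every world to a single reflexive point • is a surjective bounded morphism; the reflexive point is not intransitive (R••∧R•• but R••).
So the class is not modally definable.

No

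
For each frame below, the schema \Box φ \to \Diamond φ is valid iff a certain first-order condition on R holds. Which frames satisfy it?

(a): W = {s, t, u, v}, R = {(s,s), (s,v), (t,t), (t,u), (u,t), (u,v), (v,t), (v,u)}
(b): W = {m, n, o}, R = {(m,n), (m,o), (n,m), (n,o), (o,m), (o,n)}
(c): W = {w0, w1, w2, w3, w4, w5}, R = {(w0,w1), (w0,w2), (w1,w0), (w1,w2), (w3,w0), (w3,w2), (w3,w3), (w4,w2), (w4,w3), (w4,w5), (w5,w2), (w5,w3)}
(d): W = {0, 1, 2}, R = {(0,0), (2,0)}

(a), (b)

Frame correspondent (Sahlqvist): \forall x \exists y Rxy — i.e. seriality.
(a): condition met.
(b): condition met.
(c): fails — world w2 has no successor.
(d): fails — world 1 has no successor.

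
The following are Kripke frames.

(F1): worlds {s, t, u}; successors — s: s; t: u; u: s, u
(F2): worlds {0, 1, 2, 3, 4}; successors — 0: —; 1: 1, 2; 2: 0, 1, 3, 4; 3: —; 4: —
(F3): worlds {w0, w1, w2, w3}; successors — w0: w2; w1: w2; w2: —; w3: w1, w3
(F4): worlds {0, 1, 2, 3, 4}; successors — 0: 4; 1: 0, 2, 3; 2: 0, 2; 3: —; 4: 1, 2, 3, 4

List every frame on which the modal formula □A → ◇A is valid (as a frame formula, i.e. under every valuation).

The schema corresponds to seriality: ∀x ∃y Rxy.
(F1): ✓.
(F2): fails — world 0 has no successor.
(F3): fails — world w2 has no successor.
(F4): fails — world 3 has no successor.

(F1)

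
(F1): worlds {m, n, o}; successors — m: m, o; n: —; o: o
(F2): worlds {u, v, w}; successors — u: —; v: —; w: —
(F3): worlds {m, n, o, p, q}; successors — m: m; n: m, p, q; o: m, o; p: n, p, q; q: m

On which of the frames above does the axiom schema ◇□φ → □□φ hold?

(F2)

This is the axiom for a generalized confluence (Geach) condition; its first-order frame correspondent is ∀x ∀y ∀z ((xRy ∧ xR²z) → ∃w (yRw ∧ z = w)).
(F1): fails — mRo, mR²m but no w with oRw and m=w.
(F2): condition met.
(F3): fails — nRm, nR²n but no w with mRw and n=w.
Valid on: (F2).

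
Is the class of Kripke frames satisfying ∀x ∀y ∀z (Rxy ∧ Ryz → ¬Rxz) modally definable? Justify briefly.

Not definable by any modal formula

If a class were modally definable it would be closed under surjective bounded morphisms (Goldblatt–Thomason).
The 3-cycle (worlds s,t,u with s→t→u→s) is intransitive. Mapping every world to a single reflexive point • is a surjective bounded morphism; the reflexive point is not intransitive (R••∧R•• but R••).
So no modal formula (or set of formulas) defines exactly the intransitive frames.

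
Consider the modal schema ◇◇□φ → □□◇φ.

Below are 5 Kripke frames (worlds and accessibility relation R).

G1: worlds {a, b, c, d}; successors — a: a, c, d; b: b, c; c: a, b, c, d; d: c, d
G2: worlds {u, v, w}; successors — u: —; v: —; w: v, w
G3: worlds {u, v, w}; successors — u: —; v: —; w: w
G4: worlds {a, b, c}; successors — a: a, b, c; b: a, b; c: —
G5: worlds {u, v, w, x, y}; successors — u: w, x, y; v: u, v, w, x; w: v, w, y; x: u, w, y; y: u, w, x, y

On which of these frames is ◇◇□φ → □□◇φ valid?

This is the axiom for a generalized confluence (Geach) condition; its first-order frame correspondent is ∀x ∀y ∀z ((xR²y ∧ xR²z) → ∃w (yRw ∧ zRw)).
G1: ✓.
G2: fails — wR²v, wR²v but no t with vRt and vRt.
G3: ✓.
G4: fails — aR²a, aR²c but no w with aRw and cRw.
G5: ✓.

G1, G3, G5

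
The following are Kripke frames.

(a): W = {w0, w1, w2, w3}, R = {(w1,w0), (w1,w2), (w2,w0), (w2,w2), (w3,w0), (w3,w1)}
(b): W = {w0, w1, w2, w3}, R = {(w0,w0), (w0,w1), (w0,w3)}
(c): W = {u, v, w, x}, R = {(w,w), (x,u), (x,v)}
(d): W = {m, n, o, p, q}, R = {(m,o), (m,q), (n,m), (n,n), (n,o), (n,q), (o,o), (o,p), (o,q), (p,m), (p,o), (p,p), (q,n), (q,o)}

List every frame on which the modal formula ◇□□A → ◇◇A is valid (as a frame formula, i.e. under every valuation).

(d)

Frame correspondent (Sahlqvist): ∀x ∀y (xRy → ∃w (yR²w ∧ xR²w)) — i.e. a generalized confluence (Geach) condition.
(a): fails — w1Rw0 but no w with w0R²w and w1R²w.
(b): fails — w0Rw1 but no w with w1R²w and w0R²w.
(c): fails — xRu but no t with uR²t and xR²t.
(d): ✓.
Valid on: (d).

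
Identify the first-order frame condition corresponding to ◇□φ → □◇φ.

This schema is the .2 axiom.
Its frame correspondent is convergence — ∀x ∀y ∀z (Rxy ∧ Rxz → ∃w (Ryw ∧ Rzw)).

convergence: ∀x ∀y ∀z (Rxy ∧ Rxz → ∃w (Ryw ∧ Rzw))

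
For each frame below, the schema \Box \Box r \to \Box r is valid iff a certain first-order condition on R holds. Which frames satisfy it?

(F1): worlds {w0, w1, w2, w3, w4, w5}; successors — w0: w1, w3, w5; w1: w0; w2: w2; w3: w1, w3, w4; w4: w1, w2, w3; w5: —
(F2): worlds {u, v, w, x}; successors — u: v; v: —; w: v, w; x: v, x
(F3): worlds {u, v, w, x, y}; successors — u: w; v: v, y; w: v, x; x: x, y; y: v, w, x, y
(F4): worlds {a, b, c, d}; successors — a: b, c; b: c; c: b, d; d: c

none

Frame correspondent (Sahlqvist): \forall x \forall y (Rxy \to \exists z (Rxz \wedge Rzy)) — i.e. density.
(F1): fails — Rw1w0 but no z with Rw1z and Rzw0.
(F2): fails — Ruv but no z with Ruz and Rzv.
(F3): fails — Ruw but no z with Ruz and Rzw.
(F4): fails — Rbc but no z with Rbz and Rzc.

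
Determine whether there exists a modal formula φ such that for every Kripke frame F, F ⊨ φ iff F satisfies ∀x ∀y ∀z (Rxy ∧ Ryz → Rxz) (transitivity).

Yes, by □q → □□q

The condition is transitivity. A defining modal formula is □q → □□q.
Suppose □q→□□q is valid. Take Rxy, Ryz and set V(q)={w : Rxw}. Then □q at x, so □□q at x, so □q at y, so q at z, i.e. Rxz.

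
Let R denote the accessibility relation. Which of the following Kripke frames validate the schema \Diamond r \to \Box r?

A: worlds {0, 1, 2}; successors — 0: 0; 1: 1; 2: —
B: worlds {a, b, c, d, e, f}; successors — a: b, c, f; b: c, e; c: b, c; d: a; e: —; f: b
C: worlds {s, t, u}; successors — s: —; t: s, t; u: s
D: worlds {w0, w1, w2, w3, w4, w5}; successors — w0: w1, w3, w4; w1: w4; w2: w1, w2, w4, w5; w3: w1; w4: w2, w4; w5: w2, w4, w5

The schema corresponds to partial functionality: \forall x \forall y \forall z (Rxy \wedge Rxz \to y = z).
A: holds.
B: fails — a sees both b and c.
C: fails — t sees both s and t.
D: fails — w0 sees both w1 and w3.
Valid on: A.

A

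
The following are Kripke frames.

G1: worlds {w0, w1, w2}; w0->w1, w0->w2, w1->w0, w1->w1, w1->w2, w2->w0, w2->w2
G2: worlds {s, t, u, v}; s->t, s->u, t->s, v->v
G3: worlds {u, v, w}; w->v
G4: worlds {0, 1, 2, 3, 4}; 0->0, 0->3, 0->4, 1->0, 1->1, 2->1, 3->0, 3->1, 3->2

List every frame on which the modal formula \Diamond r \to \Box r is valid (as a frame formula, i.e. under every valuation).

This is the axiom for partial functionality; its first-order frame correspondent is \forall x \forall y \forall z (Rxy \wedge Rxz \to y = z).
G1: fails — w0 sees both w1 and w2.
G2: fails — s sees both t and u.
G3: holds.
G4: fails — 0 sees both 0 and 3.
Valid on: G3.

G3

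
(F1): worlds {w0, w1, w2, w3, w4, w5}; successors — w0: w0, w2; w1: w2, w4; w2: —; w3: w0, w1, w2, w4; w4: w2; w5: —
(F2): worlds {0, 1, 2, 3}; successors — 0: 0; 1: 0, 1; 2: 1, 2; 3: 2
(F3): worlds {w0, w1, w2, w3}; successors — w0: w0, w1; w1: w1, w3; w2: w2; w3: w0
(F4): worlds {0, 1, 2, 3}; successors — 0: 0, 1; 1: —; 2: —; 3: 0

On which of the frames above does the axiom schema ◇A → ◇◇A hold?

(F2), (F3), (F4)

The schema corresponds to a generalized confluence (Geach) condition: ∀x ∀y (xRy → ∃w (y = w ∧ xR²w)).
(F1): fails — w1Rw4 but no w with w4=w and w1R²w.
(F2): ✓.
(F3): ✓.
(F4): ✓.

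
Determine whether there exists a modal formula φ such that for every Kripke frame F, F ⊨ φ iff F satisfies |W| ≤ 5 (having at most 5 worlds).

No — not modally definable

Modal frame validity is preserved under disjoint unions.
Any modal formula valid on each of 6 disjoint one-world frames is valid on their disjoint union (validity is preserved under disjoint unions). Each one-world frame has |W|=1≤5, but the union has |W|=6.
So no modal formula (or set of formulas) defines exactly the |W|≤5 frames.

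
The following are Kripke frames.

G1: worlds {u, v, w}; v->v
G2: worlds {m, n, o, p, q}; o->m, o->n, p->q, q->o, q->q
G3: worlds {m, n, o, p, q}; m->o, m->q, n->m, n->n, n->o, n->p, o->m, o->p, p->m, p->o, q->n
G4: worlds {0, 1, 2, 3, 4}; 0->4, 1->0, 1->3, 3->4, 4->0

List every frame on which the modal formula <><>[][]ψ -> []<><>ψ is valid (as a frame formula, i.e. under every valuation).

Frame correspondent (Sahlqvist): forall x forall y forall z ((x R^2 y & xRz) -> exists w (y R^2 w & z R^2 w)) — i.e. a generalized confluence (Geach) condition.
G1: ✓.
G2: fails — pR²o, pRq but no w with oR²w and qR²w.
G3: ✓.
G4: fails — 0R²0, 0R4 but no w with 0R²w and 4R²w.

G1, G3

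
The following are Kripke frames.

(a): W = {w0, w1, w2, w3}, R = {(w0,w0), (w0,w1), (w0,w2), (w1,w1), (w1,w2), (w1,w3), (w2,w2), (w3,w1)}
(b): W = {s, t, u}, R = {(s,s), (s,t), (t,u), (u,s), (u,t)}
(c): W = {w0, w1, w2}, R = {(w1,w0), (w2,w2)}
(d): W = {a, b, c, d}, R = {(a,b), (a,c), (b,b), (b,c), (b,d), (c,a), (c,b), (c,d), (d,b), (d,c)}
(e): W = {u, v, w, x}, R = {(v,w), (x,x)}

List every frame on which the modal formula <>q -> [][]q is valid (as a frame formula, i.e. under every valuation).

Frame correspondent (Sahlqvist): forall x forall y forall z ((xRy & x R^2 z) -> exists w (y = w & z = w)) — i.e. a generalized confluence (Geach) condition.
(a): fails — w0Rw0, w0R²w1 but w0 ≠ w1.
(b): fails — sRs, sR²t but s ≠ t.
(c): ✓.
(d): fails — aRb, aR²a but b ≠ a.
(e): ✓.

(c), (e)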